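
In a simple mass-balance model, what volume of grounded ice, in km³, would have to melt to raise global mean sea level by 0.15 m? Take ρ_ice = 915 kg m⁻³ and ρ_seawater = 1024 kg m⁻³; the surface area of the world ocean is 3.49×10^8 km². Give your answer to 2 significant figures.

≈ 5.9×10^4 km³

Required water volume = Δh × A = 0.15 m × 3.49×10^14 m² = 5.235×10^13 m³ = 5.235×10^4 km³.
Ice volume = water volume × ρ_w/ρ_ice = 5.235×10^4 × 1024/915 = 5.9×10^4 km³.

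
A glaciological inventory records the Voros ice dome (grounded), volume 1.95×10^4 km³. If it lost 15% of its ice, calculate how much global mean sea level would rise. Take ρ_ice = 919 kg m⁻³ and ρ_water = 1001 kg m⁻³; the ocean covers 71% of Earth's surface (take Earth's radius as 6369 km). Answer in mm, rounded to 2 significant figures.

Voros: 0.15 × 1.95×10^4 km³ × (919/1001) = 2685 km³ of water.
Spread over 3.62×10^14 m² of ocean, Δh = 2.685×10^12 / 3.62×10^14 = 7.42×10^-3 m = 7.4 mm.

≈ 7.4 mm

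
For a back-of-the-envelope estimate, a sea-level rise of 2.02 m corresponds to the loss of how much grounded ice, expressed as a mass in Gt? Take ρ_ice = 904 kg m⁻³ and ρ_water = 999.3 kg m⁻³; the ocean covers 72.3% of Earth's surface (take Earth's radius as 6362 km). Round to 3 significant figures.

Required water volume = Δh × A = 2.02 m × 3.68×10^14 m² = 7.428×10^14 m³.
ρ_w = 999.3 kg m⁻³, so the mass of water = 7.428×10^14 m³ × 999.3 kg m⁻³ = 7.423×10^17 kg = 7.42×10^5 Gt (and the same mass of ice, by conservation).

≈ 7.42×10^5 Gt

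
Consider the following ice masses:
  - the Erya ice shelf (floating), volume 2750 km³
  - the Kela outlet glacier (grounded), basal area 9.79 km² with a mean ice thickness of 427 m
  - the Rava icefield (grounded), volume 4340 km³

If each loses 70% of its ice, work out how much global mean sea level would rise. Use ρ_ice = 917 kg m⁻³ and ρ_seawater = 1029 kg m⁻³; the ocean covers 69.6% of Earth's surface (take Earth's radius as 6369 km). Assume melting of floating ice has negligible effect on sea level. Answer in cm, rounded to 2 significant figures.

≈ 0.76 cm

The Erya ice shelf is floating and already displaces its own weight of water, so its melt adds essentially nothing to sea level.
Kela: ice volume = 9.79 km² × 427 m = 4.180 km³; 0.7 × 4.180 × (917/1029) = 2.608 km³ of water.
Rava: 0.7 × 4340 km³ × (917/1029) = 2707 km³ of water.
Total added water ≈ 2.710×10^12 m³ over 3.55×10^14 m² → Δh = 7.64×10^-3 m = 0.76 cm.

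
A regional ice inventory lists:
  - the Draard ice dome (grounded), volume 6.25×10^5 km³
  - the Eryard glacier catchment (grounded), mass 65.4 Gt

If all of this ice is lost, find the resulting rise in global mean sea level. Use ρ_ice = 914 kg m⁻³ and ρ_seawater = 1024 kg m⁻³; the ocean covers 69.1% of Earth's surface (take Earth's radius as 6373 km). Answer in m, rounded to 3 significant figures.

Draard: 6.25×10^5 km³ × (914/1024) = 5.579×10^5 km³ of water.
Eryard: 65.4 Gt = 6.540×10^13 kg; dividing by ρ_w = 1024 kg m⁻³ gives 6.387×10^10 m³ of water.
Total added water ≈ 5.579×10^14 m³ over 3.53×10^14 m² → Δh = 1.58 m.

≈ 1.58 m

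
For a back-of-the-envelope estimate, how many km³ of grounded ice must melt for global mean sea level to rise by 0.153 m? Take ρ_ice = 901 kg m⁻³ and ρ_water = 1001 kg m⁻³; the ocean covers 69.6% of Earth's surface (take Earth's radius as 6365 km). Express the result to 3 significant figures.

≈ 6.02×10^4 km³

Required water volume = Δh × A = 0.153 m × 3.54×10^14 m² = 5.421×10^13 m³ = 5.421×10^4 km³.
Ice volume = water volume × ρ_w/ρ_ice = 5.421×10^4 × 1001/901 = 6.02×10^4 km³.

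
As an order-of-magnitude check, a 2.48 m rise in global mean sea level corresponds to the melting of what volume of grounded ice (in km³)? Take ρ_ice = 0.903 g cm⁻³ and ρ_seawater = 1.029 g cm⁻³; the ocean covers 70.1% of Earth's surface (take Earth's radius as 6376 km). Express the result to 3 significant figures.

Required water volume = Δh × A = 2.48 m × 3.58×10^14 m² = 8.881×10^14 m³ = 8.881×10^5 km³.
Ice volume = water volume × ρ_w/ρ_ice = 8.881×10^5 × 1029/903 = 1.01×10^6 km³.

≈ 1.01×10^6 km³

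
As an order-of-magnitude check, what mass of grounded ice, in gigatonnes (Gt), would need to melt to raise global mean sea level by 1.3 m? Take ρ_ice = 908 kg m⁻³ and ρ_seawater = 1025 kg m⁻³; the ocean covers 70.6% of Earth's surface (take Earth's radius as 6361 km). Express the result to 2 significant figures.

≈ 4.8×10^5 Gt

Required water volume = Δh × A = 1.3 m × 3.59×10^14 m² = 4.667×10^14 m³.
ρ_w = 1025 kg m⁻³, so the mass of water = 4.667×10^14 m³ × 1025 kg m⁻³ = 4.783×10^17 kg = 4.8×10^5 Gt (and the same mass of ice, by conservation).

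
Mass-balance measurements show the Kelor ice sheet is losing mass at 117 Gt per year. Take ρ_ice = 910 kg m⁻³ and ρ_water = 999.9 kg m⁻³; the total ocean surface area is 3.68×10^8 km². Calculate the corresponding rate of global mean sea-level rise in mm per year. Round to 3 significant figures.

ρ_w = 999.9 kg m⁻³. Annual water volume added = 117 Gt / ρ_w = 1.170×10^14 kg / 999.9 kg m⁻³ = 1.170×10^11 m³.
Δh per year = 1.170×10^11 / 3.68×10^14 = 3.18×10^-4 m = 0.318 mm.

≈ 0.318 mm/yr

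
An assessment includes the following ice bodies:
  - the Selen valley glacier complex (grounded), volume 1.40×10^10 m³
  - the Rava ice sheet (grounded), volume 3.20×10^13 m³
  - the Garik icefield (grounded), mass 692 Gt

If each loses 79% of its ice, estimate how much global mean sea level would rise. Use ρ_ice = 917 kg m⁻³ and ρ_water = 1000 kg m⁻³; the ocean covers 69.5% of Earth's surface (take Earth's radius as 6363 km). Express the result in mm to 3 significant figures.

Selen: 0.79 × 1.40×10^10 m³ × (917/1000) = 1.014×10^10 m³ of water.
Rava: 0.79 × 3.20×10^13 m³ × (917/1000) = 2.318×10^13 m³ of water.
Garik: 0.79 × 692 Gt = 5.467×10^14 kg; dividing by ρ_w = 1000 kg m⁻³ gives 5.467×10^11 m³ of water.
Total added water ≈ 2.374×10^13 m³ over 3.54×10^14 m² → Δh = 0.0671 m = 67.1 mm.

≈ 67.1 mm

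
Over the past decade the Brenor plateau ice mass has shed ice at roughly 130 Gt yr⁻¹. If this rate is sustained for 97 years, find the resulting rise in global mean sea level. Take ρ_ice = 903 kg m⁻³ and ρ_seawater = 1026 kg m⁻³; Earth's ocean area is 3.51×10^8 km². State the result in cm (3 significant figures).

≈ 3.50 cm

Total mass lost = 130 Gt/yr × 97 yr = 1.261×10^4 Gt = 1.261×10^16 kg.
ρ_w = 1026 kg m⁻³, so water volume = 1.261×10^16 / 1026 = 1.229×10^13 m³.
Δh = 1.229×10^13 / 3.51×10^14 = 0.0350 m = 3.50 cm.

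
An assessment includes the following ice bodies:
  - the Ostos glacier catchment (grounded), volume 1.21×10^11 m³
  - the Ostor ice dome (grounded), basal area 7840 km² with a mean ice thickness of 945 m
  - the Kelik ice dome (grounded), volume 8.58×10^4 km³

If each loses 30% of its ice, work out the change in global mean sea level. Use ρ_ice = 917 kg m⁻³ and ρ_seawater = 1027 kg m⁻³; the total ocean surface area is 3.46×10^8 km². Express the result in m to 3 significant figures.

Ostos: 0.3 × 1.21×10^11 m³ × (917/1027) = 3.241×10^10 m³ of water.
Ostor: ice volume = 7840 km² × 945 m = 7409 km³; 0.3 × 7409 × (917/1027) = 1985 km³ of water.
Kelik: 0.3 × 8.58×10^4 km³ × (917/1027) = 2.298×10^4 km³ of water.
Total added water ≈ 2.500×10^13 m³ over 3.46×10^14 m² → Δh = 0.0723 m.

≈ 0.0723 m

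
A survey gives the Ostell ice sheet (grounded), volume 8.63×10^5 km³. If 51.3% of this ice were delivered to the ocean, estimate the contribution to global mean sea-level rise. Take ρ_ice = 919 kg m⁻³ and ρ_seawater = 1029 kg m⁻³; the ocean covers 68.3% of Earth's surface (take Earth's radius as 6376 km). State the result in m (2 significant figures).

Ostell: 0.513 × 8.63×10^5 km³ × (919/1029) = 3.954×10^5 km³ of water.
Spread over 3.49×10^14 m² of ocean, Δh = 3.954×10^14 / 3.49×10^14 = 1.13 m.

≈ 1.1 m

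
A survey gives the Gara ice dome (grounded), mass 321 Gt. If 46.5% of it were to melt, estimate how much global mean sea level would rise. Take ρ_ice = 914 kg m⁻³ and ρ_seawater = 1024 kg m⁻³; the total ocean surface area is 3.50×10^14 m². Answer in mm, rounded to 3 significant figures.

Gara: 0.465 × 321 Gt = 1.493×10^14 kg; dividing by ρ_w = 1024 kg m⁻³ gives 1.458×10^11 m³ of water.
Spread over 3.50×10^14 m² of ocean, Δh = 1.458×10^11 / 3.50×10^14 = 4.16×10^-4 m = 0.416 mm.

≈ 0.416 mm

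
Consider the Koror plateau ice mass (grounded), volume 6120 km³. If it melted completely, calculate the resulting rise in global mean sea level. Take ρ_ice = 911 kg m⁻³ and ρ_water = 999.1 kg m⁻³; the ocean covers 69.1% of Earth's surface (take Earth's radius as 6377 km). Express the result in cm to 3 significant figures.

≈ 1.58 cm

Koror: 6120 km³ × (911/999.1) = 5580 km³ of water.
Spread over 3.53×10^14 m² of ocean, Δh = 5.580×10^12 / 3.53×10^14 = 0.0158 m = 1.58 cm.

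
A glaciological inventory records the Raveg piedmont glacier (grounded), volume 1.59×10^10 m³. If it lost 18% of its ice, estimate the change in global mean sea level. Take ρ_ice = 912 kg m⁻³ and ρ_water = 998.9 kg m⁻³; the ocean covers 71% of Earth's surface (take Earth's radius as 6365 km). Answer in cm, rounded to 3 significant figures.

≈ 7.23×10^-4 cm

Raveg: 0.18 × 1.59×10^10 m³ × (912/998.9) = 2.613×10^9 m³ of water.
Spread over 3.61×10^14 m² of ocean, Δh = 2.613×10^9 / 3.61×10^14 = 7.23×10^-6 m = 7.23×10^-4 cm.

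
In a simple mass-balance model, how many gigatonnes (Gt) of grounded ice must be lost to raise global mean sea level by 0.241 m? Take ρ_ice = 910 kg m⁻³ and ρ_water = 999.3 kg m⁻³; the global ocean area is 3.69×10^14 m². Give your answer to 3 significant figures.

≈ 8.89×10^4 Gt

Required water volume = Δh × A = 0.241 m × 3.69×10^14 m² = 8.893×10^13 m³.
ρ_w = 999.3 kg m⁻³, so the mass of water = 8.893×10^13 m³ × 999.3 kg m⁻³ = 8.887×10^16 kg = 8.89×10^4 Gt (and the same mass of ice, by conservation).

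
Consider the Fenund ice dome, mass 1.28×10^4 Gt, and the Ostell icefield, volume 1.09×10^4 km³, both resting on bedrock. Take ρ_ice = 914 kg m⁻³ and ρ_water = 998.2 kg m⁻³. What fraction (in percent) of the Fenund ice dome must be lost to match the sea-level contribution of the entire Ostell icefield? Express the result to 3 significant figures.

≈ 77.8 %

Equal sea-level rise means equal mass of meltwater, i.e. equal mass of ice lost.
Ice mass of Ostell: 9.963×10^15 kg; ice mass of Fenund: 1.280×10^16 kg.
Fraction required = 9.963×10^15 / 1.280×10^16 = 0.778 → 77.8 %.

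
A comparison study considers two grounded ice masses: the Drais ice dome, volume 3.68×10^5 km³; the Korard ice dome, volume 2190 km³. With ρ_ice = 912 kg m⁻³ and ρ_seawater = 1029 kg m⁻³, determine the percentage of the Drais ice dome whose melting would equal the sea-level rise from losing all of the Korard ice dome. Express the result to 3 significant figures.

≈ 0.595 %

Equal sea-level rise means equal mass of meltwater, i.e. equal mass of ice lost.
Ice mass of Korard: 1.997×10^15 kg; ice mass of Drais: 3.356×10^17 kg.
Fraction required = 1.997×10^15 / 3.356×10^17 = 5.95×10^-3 → 0.595 %.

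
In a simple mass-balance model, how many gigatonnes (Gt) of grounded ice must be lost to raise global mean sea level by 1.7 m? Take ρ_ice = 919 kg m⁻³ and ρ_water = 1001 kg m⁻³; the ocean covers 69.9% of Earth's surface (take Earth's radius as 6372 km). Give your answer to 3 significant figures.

Required water volume = Δh × A = 1.7 m × 3.57×10^14 m² = 6.063×10^14 m³.
ρ_w = 1001 kg m⁻³, so the mass of water = 6.063×10^14 m³ × 1001 kg m⁻³ = 6.069×10^17 kg = 6.07×10^5 Gt (and the same mass of ice, by conservation).

≈ 6.07×10^5 Gt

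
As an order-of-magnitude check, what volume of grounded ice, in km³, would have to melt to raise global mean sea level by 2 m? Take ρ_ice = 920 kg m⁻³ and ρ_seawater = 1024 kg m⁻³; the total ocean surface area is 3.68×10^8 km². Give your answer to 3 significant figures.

Required water volume = Δh × A = 2 m × 3.68×10^14 m² = 7.360×10^14 m³ = 7.360×10^5 km³.
Ice volume = water volume × ρ_w/ρ_ice = 7.360×10^5 × 1024/920 = 8.19×10^5 km³.

≈ 8.19×10^5 km³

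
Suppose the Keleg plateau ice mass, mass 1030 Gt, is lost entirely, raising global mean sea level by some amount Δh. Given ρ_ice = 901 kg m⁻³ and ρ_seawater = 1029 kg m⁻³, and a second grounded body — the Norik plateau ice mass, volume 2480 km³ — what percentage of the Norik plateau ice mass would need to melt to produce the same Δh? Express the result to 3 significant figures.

≈ 46.1 %

Equal sea-level rise means equal mass of meltwater, i.e. equal mass of ice lost.
Ice mass of Keleg: 1.030×10^15 kg; ice mass of Norik: 2.234×10^15 kg.
Fraction required = 1.030×10^15 / 2.234×10^15 = 0.461 → 46.1 %.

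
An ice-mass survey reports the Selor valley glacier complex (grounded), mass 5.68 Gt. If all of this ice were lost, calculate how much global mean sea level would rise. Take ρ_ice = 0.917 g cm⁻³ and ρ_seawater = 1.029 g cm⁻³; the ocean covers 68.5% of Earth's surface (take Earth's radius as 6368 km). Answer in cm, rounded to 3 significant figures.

≈ 1.58×10^-3 cm

Selor: 5.68 Gt = 5.680×10^12 kg; dividing by ρ_w = 1.029 g cm⁻³ = 1029 kg m⁻³ gives 5.520×10^9 m³ of water.
Spread over 3.49×10^14 m² of ocean, Δh = 5.520×10^9 / 3.49×10^14 = 1.58×10^-5 m = 1.58×10^-3 cm.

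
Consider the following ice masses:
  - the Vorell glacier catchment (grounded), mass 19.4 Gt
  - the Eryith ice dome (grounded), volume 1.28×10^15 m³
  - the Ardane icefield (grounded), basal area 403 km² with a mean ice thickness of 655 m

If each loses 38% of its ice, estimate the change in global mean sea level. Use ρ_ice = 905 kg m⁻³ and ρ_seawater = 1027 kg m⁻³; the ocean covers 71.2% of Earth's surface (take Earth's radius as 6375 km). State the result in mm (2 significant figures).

Vorell: 0.38 × 19.4 Gt = 7.372×10^12 kg; dividing by ρ_w = 1027 kg m⁻³ gives 7.178×10^9 m³ of water.
Eryith: 0.38 × 1.28×10^15 m³ × (905/1027) = 4.286×10^14 m³ of water.
Ardane: ice volume = 403 km² × 655 m = 264.0 km³; 0.38 × 264.0 × (905/1027) = 88.39 km³ of water.
Total added water ≈ 4.287×10^14 m³ over 3.64×10^14 m² → Δh = 1.18 m = 1200 mm.

≈ 1200 mm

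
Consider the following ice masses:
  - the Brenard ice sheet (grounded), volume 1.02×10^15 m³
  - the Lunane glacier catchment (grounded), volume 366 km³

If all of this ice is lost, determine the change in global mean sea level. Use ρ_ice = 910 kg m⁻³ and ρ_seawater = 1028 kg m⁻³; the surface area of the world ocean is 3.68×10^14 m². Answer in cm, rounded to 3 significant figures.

≈ 245 cm

Brenard: 1.02×10^15 m³ × (910/1028) = 9.029×10^14 m³ of water.
Lunane: 366 km³ × (910/1028) = 324.0 km³ of water.
Total added water ≈ 9.032×10^14 m³ over 3.68×10^14 m² → Δh = 2.45 m = 245 cm.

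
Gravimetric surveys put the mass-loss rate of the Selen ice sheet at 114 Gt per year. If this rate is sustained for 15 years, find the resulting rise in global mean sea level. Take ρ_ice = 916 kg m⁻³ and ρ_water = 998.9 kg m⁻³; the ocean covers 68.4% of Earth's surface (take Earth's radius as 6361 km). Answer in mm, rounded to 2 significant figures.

Total mass lost = 114 Gt/yr × 15 yr = 1710 Gt = 1.710×10^15 kg.
ρ_w = 998.9 kg m⁻³, so water volume = 1.710×10^15 / 998.9 = 1.712×10^12 m³.
Δh = 1.712×10^12 / 3.48×10^14 = 4.92×10^-3 m = 4.9 mm.

≈ 4.9 mm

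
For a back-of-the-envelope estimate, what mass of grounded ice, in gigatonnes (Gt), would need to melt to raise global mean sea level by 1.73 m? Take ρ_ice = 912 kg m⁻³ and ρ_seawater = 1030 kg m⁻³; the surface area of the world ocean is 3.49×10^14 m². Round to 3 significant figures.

≈ 6.22×10^5 Gt

Required water volume = Δh × A = 1.73 m × 3.49×10^14 m² = 6.038×10^14 m³.
ρ_w = 1030 kg m⁻³, so the mass of water = 6.038×10^14 m³ × 1030 kg m⁻³ = 6.219×10^17 kg = 6.22×10^5 Gt (and the same mass of ice, by conservation).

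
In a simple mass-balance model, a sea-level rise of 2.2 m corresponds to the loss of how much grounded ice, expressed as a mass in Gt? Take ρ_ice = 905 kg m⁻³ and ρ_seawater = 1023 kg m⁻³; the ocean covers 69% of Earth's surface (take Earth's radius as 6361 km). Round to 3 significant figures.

≈ 7.90×10^5 Gt

Required water volume = Δh × A = 2.2 m × 3.51×10^14 m² = 7.718×10^14 m³.
ρ_w = 1023 kg m⁻³, so the mass of water = 7.718×10^14 m³ × 1023 kg m⁻³ = 7.896×10^17 kg = 7.90×10^5 Gt (and the same mass of ice, by conservation).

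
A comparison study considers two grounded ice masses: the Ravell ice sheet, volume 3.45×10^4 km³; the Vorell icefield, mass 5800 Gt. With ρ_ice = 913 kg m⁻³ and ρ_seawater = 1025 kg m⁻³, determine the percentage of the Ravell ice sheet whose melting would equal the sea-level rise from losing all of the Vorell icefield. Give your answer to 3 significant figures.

≈ 18.4 %

Equal sea-level rise means equal mass of meltwater, i.e. equal mass of ice lost.
Ice mass of Vorell: 5.800×10^15 kg; ice mass of Ravell: 3.150×10^16 kg.
Fraction required = 5.800×10^15 / 3.150×10^16 = 0.184 → 18.4 %.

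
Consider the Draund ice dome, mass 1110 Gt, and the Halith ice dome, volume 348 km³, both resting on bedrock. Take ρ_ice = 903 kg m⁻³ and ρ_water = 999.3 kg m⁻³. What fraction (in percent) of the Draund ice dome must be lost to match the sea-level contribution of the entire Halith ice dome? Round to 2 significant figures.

Equal sea-level rise means equal mass of meltwater, i.e. equal mass of ice lost.
Ice mass of Halith: 3.142×10^14 kg; ice mass of Draund: 1.110×10^15 kg.
Fraction required = 3.142×10^14 / 1.110×10^15 = 0.283 → 28 %.

≈ 28 %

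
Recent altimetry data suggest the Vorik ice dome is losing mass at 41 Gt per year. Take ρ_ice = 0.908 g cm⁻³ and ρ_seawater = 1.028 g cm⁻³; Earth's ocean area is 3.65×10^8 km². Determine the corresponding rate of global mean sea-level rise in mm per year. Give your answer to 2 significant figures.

ρ_w = 1.028 g cm⁻³ = 1028 kg m⁻³. Annual water volume added = 41 Gt / ρ_w = 4.100×10^13 kg / 1028 kg m⁻³ = 3.988×10^10 m³.
Δh per year = 3.988×10^10 / 3.65×10^14 = 1.09×10^-4 m = 0.11 mm.

≈ 0.11 mm/yr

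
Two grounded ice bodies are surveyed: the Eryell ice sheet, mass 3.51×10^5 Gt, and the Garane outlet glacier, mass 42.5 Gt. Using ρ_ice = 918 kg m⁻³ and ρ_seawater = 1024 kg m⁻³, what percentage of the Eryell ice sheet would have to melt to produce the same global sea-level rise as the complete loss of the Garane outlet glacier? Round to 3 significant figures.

≈ 0.0121 %

Equal sea-level rise means equal mass of meltwater, i.e. equal mass of ice lost.
Ice mass of Garane: 4.250×10^13 kg; ice mass of Eryell: 3.510×10^17 kg.
Fraction required = 4.250×10^13 / 3.510×10^17 = 1.21×10^-4 → 0.0121 %.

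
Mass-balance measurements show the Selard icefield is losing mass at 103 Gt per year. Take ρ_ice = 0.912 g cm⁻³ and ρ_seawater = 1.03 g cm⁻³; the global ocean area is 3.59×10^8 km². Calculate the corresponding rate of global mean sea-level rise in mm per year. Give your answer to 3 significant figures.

ρ_w = 1.03 g cm⁻³ = 1030 kg m⁻³. Annual water volume added = 103 Gt / ρ_w = 1.030×10^14 kg / 1030 kg m⁻³ = 1.000×10^11 m³.
Δh per year = 1.000×10^11 / 3.59×10^14 = 2.79×10^-4 m = 0.279 mm.

≈ 0.279 mm/yr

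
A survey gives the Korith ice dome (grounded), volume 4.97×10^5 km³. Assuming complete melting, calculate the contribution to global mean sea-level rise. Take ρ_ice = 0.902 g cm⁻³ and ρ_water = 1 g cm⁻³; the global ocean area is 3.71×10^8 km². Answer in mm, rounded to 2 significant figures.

≈ 1200 mm

Korith: 4.97×10^5 km³ × (902/1000) = 4.483×10^5 km³ of water.
Spread over 3.71×10^14 m² of ocean, Δh = 4.483×10^14 / 3.71×10^14 = 1.21 m = 1200 mm.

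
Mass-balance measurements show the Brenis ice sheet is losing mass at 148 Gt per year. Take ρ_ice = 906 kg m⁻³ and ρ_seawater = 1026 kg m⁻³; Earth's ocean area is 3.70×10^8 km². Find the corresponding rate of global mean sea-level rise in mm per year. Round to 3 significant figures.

ρ_w = 1026 kg m⁻³. Annual water volume added = 148 Gt / ρ_w = 1.480×10^14 kg / 1026 kg m⁻³ = 1.442×10^11 m³.
Δh per year = 1.442×10^11 / 3.70×10^14 = 3.90×10^-4 m = 0.390 mm.

≈ 0.390 mm/yr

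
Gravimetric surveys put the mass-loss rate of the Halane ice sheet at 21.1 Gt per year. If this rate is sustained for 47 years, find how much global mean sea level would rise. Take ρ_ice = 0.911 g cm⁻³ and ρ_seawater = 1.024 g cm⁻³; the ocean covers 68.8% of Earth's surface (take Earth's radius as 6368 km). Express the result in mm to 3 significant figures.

Total mass lost = 21.1 Gt/yr × 47 yr = 991.7 Gt = 9.917×10^14 kg.
ρ_w = 1.024 g cm⁻³ = 1024 kg m⁻³, so water volume = 9.917×10^14 / 1024 = 9.685×10^11 m³.
Δh = 9.685×10^11 / 3.51×10^14 = 2.76×10^-3 m = 2.76 mm.

≈ 2.76 mm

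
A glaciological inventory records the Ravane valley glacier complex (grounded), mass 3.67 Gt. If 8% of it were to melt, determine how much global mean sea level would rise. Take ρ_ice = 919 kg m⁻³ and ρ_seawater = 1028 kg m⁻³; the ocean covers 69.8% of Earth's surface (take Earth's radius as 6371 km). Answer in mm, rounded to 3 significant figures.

≈ 8.02×10^-4 mm

Ravane: 0.08 × 3.67 Gt = 2.936×10^11 kg; dividing by ρ_w = 1028 kg m⁻³ gives 2.856×10^8 m³ of water.
Spread over 3.56×10^14 m² of ocean, Δh = 2.856×10^8 / 3.56×10^14 = 8.02×10^-7 m = 8.02×10^-4 mm.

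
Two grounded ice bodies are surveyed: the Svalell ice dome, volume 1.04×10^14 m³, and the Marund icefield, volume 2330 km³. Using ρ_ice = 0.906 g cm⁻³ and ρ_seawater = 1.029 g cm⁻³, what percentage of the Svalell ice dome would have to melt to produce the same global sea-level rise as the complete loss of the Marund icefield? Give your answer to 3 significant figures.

Equal sea-level rise means equal mass of meltwater, i.e. equal mass of ice lost.
Ice mass of Marund: 2.111×10^15 kg; ice mass of Svalell: 9.422×10^16 kg.
Fraction required = 2.111×10^15 / 9.422×10^16 = 0.0224 → 2.24 %.

≈ 2.24 %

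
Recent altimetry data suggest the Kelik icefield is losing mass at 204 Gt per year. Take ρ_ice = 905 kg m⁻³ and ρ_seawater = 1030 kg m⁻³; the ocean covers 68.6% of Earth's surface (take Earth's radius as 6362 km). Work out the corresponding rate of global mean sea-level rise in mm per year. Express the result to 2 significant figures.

ρ_w = 1030 kg m⁻³. Annual water volume added = 204 Gt / ρ_w = 2.040×10^14 kg / 1030 kg m⁻³ = 1.981×10^11 m³.
Δh per year = 1.981×10^11 / 3.49×10^14 = 5.68×10^-4 m = 0.57 mm.

≈ 0.57 mm/yr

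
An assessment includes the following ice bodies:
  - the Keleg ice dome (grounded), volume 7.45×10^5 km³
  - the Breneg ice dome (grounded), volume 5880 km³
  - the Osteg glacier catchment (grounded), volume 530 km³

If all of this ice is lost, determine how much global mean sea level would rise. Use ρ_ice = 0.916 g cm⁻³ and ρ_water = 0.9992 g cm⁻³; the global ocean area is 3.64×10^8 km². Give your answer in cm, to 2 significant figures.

Keleg: 7.45×10^5 km³ × (916/999.2) = 6.830×10^5 km³ of water.
Breneg: 5880 km³ × (916/999.2) = 5390 km³ of water.
Osteg: 530 km³ × (916/999.2) = 485.9 km³ of water.
Total added water ≈ 6.888×10^14 m³ over 3.64×10^14 m² → Δh = 1.89 m = 190 cm.

≈ 190 cm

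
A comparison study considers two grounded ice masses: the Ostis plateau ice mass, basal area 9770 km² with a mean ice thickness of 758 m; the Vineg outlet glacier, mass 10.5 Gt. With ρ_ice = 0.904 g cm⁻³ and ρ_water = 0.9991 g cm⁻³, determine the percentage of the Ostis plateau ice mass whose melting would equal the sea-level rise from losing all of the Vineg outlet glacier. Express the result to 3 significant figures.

Equal sea-level rise means equal mass of meltwater, i.e. equal mass of ice lost.
Ice mass of Vineg: 1.050×10^13 kg; ice mass of Ostis: 6.695×10^15 kg.
Fraction required = 1.050×10^13 / 6.695×10^15 = 1.57×10^-3 → 0.157 %.

≈ 0.157 %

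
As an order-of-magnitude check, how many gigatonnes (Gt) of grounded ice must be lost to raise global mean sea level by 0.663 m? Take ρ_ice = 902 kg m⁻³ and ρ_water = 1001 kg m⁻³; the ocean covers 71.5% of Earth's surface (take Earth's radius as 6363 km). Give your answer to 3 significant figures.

≈ 2.41×10^5 Gt

Required water volume = Δh × A = 0.663 m × 3.64×10^14 m² = 2.412×10^14 m³.
ρ_w = 1001 kg m⁻³, so the mass of water = 2.412×10^14 m³ × 1001 kg m⁻³ = 2.414×10^17 kg = 2.41×10^5 Gt (and the same mass of ice, by conservation).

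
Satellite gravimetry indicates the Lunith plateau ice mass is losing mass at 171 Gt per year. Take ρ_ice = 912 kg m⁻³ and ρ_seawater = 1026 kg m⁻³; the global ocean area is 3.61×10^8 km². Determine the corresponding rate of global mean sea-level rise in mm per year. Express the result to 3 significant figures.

ρ_w = 1026 kg m⁻³. Annual water volume added = 171 Gt / ρ_w = 1.710×10^14 kg / 1026 kg m⁻³ = 1.667×10^11 m³.
Δh per year = 1.667×10^11 / 3.61×10^14 = 4.62×10^-4 m = 0.462 mm.

≈ 0.462 mm/yr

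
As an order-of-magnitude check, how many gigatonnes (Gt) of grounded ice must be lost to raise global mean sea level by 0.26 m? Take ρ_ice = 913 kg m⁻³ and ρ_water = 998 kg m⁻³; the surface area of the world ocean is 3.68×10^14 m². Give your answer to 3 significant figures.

Required water volume = Δh × A = 0.26 m × 3.68×10^14 m² = 9.568×10^13 m³.
ρ_w = 998 kg m⁻³, so the mass of water = 9.568×10^13 m³ × 998 kg m⁻³ = 9.549×10^16 kg = 9.55×10^4 Gt (and the same mass of ice, by conservation).

≈ 9.55×10^4 Gt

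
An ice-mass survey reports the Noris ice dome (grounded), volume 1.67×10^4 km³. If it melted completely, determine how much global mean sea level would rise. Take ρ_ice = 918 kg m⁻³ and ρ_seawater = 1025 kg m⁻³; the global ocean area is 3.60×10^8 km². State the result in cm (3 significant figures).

Noris: 1.67×10^4 km³ × (918/1025) = 1.496×10^4 km³ of water.
Spread over 3.60×10^14 m² of ocean, Δh = 1.496×10^13 / 3.60×10^14 = 0.0415 m = 4.15 cm.

≈ 4.15 cm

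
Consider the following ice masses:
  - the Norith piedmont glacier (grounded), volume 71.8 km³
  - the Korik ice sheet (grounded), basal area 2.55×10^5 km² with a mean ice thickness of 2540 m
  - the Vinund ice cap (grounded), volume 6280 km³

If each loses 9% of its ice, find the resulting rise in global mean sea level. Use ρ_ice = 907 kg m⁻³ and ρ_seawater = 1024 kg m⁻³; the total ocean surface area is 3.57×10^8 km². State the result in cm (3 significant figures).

≈ 14.6 cm

Norith: 0.09 × 71.8 km³ × (907/1024) = 5.724 km³ of water.
Korik: ice volume = 2.55×10^5 km² × 2540 m = 6.477×10^5 km³; 0.09 × 6.477×10^5 × (907/1024) = 5.163×10^4 km³ of water.
Vinund: 0.09 × 6280 km³ × (907/1024) = 500.6 km³ of water.
Total added water ≈ 5.214×10^13 m³ over 3.57×10^14 m² → Δh = 0.146 m = 14.6 cm.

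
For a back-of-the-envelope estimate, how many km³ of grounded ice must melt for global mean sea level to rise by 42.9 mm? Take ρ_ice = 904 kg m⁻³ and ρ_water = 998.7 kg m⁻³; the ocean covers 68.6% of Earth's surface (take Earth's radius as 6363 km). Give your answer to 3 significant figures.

≈ 1.65×10^4 km³

Required water volume = Δh × A = 0.0429 m × 3.49×10^14 m² = 1.497×10^13 m³ = 1.497×10^4 km³.
Ice volume = water volume × ρ_w/ρ_ice = 1.497×10^4 × 998.7/904 = 1.65×10^4 km³.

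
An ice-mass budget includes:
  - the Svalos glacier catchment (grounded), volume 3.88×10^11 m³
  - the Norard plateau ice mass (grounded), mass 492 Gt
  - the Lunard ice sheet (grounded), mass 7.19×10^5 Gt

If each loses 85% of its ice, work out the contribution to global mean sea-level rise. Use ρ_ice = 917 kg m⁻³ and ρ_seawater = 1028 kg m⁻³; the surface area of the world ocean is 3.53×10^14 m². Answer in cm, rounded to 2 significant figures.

Svalos: 0.85 × 3.88×10^11 m³ × (917/1028) = 2.942×10^11 m³ of water.
Norard: 0.85 × 492 Gt = 4.182×10^14 kg; dividing by ρ_w = 1028 kg m⁻³ gives 4.068×10^11 m³ of water.
Lunard: 0.85 × 7.19×10^5 Gt = 6.112×10^17 kg; dividing by ρ_w = 1028 kg m⁻³ gives 5.945×10^14 m³ of water.
Total added water ≈ 5.952×10^14 m³ over 3.53×10^14 m² → Δh = 1.69 m = 170 cm.

≈ 170 cm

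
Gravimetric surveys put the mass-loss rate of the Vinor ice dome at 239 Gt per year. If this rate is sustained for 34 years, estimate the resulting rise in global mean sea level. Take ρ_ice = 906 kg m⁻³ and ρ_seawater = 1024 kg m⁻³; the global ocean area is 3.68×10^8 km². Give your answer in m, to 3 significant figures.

≈ 0.0216 m

Total mass lost = 239 Gt/yr × 34 yr = 8126 Gt = 8.126×10^15 kg.
ρ_w = 1024 kg m⁻³, so water volume = 8.126×10^15 / 1024 = 7.936×10^12 m³.
Δh = 7.936×10^12 / 3.68×10^14 = 0.0216 m.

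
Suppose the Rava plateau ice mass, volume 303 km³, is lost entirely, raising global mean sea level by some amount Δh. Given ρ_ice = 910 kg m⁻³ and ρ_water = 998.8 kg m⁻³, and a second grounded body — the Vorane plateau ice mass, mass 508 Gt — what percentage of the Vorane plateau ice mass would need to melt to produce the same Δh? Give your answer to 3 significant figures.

≈ 54.3 %

Equal sea-level rise means equal mass of meltwater, i.e. equal mass of ice lost.
Ice mass of Rava: 2.757×10^14 kg; ice mass of Vorane: 5.080×10^14 kg.
Fraction required = 2.757×10^14 / 5.080×10^14 = 0.543 → 54.3 %.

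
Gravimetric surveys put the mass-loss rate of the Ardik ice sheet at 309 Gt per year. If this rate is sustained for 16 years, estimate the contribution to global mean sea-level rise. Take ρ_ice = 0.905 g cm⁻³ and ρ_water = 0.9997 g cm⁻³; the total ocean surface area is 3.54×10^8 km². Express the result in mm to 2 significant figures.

Total mass lost = 309 Gt/yr × 16 yr = 4944 Gt = 4.944×10^15 kg.
ρ_w = 0.9997 g cm⁻³ = 999.7 kg m⁻³, so water volume = 4.944×10^15 / 999.7 = 4.945×10^12 m³.
Δh = 4.945×10^12 / 3.54×10^14 = 0.0140 m = 14 mm.

≈ 14 mm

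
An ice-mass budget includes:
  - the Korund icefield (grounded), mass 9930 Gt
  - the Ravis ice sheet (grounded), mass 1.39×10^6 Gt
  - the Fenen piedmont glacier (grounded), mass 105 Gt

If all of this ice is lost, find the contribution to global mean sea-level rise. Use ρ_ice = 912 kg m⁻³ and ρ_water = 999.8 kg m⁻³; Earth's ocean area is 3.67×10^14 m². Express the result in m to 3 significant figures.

Korund: 9930 Gt = 9.930×10^15 kg; dividing by ρ_w = 999.8 kg m⁻³ gives 9.932×10^12 m³ of water.
Ravis: 1.39×10^6 Gt = 1.390×10^18 kg; dividing by ρ_w = 999.8 kg m⁻³ gives 1.390×10^15 m³ of water.
Fenen: 105 Gt = 1.050×10^14 kg; dividing by ρ_w = 999.8 kg m⁻³ gives 1.050×10^11 m³ of water.
Total added water ≈ 1.400×10^15 m³ over 3.67×10^14 m² → Δh = 3.82 m.

≈ 3.82 m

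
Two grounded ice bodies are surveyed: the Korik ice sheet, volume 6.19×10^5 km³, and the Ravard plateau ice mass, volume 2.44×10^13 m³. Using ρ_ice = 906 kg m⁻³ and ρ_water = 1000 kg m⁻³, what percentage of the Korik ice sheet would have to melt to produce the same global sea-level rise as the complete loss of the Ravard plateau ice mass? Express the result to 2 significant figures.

≈ 3.9 %

Equal sea-level rise means equal mass of meltwater, i.e. equal mass of ice lost.
Ice mass of Ravard: 2.211×10^16 kg; ice mass of Korik: 5.608×10^17 kg.
Fraction required = 2.211×10^16 / 5.608×10^17 = 0.0394 → 3.9 %.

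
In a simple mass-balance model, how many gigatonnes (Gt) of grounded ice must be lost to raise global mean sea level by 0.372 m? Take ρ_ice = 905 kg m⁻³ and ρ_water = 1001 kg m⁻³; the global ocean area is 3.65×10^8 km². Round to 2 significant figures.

Required water volume = Δh × A = 0.372 m × 3.65×10^14 m² = 1.358×10^14 m³.
ρ_w = 1001 kg m⁻³, so the mass of water = 1.358×10^14 m³ × 1001 kg m⁻³ = 1.359×10^17 kg = 1.4×10^5 Gt (and the same mass of ice, by conservation).

≈ 1.4×10^5 Gt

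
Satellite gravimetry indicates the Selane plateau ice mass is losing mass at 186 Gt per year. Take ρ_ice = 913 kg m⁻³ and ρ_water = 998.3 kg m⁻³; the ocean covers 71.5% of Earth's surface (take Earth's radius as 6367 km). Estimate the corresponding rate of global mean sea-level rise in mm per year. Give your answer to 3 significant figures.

ρ_w = 998.3 kg m⁻³. Annual water volume added = 186 Gt / ρ_w = 1.860×10^14 kg / 998.3 kg m⁻³ = 1.863×10^11 m³.
Δh per year = 1.863×10^11 / 3.64×10^14 = 5.12×10^-4 m = 0.512 mm.

≈ 0.512 mm/yr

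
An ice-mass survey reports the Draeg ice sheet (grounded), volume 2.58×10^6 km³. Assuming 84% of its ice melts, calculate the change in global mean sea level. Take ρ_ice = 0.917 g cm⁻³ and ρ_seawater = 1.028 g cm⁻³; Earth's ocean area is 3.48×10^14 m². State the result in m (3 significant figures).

≈ 5.56 m

Draeg: 0.84 × 2.58×10^6 km³ × (917/1028) = 1.933×10^6 km³ of water.
Spread over 3.48×10^14 m² of ocean, Δh = 1.933×10^15 / 3.48×10^14 = 5.56 m.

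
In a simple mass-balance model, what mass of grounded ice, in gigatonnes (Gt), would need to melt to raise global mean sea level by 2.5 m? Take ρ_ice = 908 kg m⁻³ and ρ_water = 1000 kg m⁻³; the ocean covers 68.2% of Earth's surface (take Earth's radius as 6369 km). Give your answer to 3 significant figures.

≈ 8.69×10^5 Gt

Required water volume = Δh × A = 2.5 m × 3.48×10^14 m² = 8.691×10^14 m³.
ρ_w = 1000 kg m⁻³, so the mass of water = 8.691×10^14 m³ × 1000 kg m⁻³ = 8.691×10^17 kg = 8.69×10^5 Gt (and the same mass of ice, by conservation).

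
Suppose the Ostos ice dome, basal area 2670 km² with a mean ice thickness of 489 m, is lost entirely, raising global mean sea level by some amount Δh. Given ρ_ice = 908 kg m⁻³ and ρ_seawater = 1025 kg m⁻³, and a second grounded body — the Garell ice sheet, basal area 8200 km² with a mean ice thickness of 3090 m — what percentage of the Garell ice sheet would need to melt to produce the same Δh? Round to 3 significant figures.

≈ 5.15 %

Equal sea-level rise means equal mass of meltwater, i.e. equal mass of ice lost.
Ice mass of Ostos: 1.186×10^15 kg; ice mass of Garell: 2.301×10^16 kg.
Fraction required = 1.186×10^15 / 2.301×10^16 = 0.0515 → 5.15 %.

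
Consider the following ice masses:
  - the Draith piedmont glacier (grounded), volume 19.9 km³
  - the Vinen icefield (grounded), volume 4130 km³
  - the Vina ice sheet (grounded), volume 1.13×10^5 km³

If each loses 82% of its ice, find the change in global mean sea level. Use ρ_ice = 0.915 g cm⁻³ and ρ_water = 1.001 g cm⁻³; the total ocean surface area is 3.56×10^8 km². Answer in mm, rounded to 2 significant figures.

≈ 250 mm

Draith: 0.82 × 19.9 km³ × (915/1001) = 14.92 km³ of water.
Vinen: 0.82 × 4130 km³ × (915/1001) = 3096 km³ of water.
Vina: 0.82 × 1.13×10^5 km³ × (915/1001) = 8.470×10^4 km³ of water.
Total added water ≈ 8.781×10^13 m³ over 3.56×10^14 m² → Δh = 0.247 m = 250 mm.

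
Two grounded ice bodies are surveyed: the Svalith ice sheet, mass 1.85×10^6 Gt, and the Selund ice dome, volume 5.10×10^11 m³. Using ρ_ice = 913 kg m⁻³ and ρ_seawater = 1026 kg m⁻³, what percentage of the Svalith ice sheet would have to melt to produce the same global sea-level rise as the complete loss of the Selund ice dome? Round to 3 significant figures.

≈ 0.0252 %

Equal sea-level rise means equal mass of meltwater, i.e. equal mass of ice lost.
Ice mass of Selund: 4.656×10^14 kg; ice mass of Svalith: 1.850×10^18 kg.
Fraction required = 4.656×10^14 / 1.850×10^18 = 2.52×10^-4 → 0.0252 %.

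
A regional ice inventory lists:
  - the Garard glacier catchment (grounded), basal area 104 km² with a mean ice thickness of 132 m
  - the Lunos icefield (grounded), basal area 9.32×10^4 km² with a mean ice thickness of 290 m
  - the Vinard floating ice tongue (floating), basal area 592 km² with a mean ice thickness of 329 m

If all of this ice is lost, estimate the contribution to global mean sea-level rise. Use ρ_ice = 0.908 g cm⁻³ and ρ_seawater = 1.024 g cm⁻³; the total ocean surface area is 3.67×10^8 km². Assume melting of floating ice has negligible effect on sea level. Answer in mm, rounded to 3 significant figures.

≈ 65.3 mm

Garard: ice volume = 104 km² × 132 m = 13.73 km³; 13.73 × (908/1024) = 12.17 km³ of water.
Lunos: ice volume = 9.32×10^4 km² × 290 m = 2.703×10^4 km³; 2.703×10^4 × (908/1024) = 2.397×10^4 km³ of water.
The Vinard floating ice tongue is floating and already displaces its own weight of water, so its melt adds essentially nothing to sea level.
Total added water ≈ 2.398×10^13 m³ over 3.67×10^14 m² → Δh = 0.0653 m = 65.3 mm.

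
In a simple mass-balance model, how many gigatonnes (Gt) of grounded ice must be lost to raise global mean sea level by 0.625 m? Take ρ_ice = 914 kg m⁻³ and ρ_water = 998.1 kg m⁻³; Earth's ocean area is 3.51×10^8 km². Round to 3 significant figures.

Required water volume = Δh × A = 0.625 m × 3.51×10^14 m² = 2.194×10^14 m³.
ρ_w = 998.1 kg m⁻³, so the mass of water = 2.194×10^14 m³ × 998.1 kg m⁻³ = 2.190×10^17 kg = 2.19×10^5 Gt (and the same mass of ice, by conservation).

≈ 2.19×10^5 Gt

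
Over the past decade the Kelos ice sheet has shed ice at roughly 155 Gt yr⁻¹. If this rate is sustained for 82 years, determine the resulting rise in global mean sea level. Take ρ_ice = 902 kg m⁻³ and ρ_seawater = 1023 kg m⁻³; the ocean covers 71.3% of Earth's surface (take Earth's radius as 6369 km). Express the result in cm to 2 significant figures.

Total mass lost = 155 Gt/yr × 82 yr = 1.271×10^4 Gt = 1.271×10^16 kg.
ρ_w = 1023 kg m⁻³, so water volume = 1.271×10^16 / 1023 = 1.242×10^13 m³.
Δh = 1.242×10^13 / 3.63×10^14 = 0.0342 m = 3.4 cm.

≈ 3.4 cm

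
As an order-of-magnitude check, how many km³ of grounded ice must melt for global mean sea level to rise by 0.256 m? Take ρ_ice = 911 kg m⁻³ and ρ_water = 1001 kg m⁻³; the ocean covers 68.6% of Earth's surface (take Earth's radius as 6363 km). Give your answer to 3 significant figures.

Required water volume = Δh × A = 0.256 m × 3.49×10^14 m² = 8.935×10^13 m³ = 8.935×10^4 km³.
Ice volume = water volume × ρ_w/ρ_ice = 8.935×10^4 × 1001/911 = 9.82×10^4 km³.

≈ 9.82×10^4 km³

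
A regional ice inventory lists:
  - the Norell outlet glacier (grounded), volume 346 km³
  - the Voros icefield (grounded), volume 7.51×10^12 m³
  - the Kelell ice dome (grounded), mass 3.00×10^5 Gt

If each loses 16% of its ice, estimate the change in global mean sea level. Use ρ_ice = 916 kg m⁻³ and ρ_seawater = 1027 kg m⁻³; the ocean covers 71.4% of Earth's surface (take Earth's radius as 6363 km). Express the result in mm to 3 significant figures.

≈ 132 mm

Norell: 0.16 × 346 km³ × (916/1027) = 49.38 km³ of water.
Voros: 0.16 × 7.51×10^12 m³ × (916/1027) = 1.072×10^12 m³ of water.
Kelell: 0.16 × 3.00×10^5 Gt = 4.800×10^16 kg; dividing by ρ_w = 1027 kg m⁻³ gives 4.674×10^13 m³ of water.
Total added water ≈ 4.786×10^13 m³ over 3.63×10^14 m² → Δh = 0.132 m = 132 mm.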